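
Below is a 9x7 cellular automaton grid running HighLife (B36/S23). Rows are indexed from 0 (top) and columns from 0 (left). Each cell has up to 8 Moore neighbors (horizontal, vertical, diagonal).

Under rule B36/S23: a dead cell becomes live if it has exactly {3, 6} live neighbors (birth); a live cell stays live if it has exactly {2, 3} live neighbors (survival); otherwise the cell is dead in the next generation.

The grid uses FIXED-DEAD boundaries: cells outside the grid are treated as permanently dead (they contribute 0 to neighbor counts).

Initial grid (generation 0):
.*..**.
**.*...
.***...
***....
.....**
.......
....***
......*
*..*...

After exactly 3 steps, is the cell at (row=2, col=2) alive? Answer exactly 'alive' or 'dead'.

Simulating step by step:
Generation 0 (given above): 20 live cells
Generation 1: 16 live cells
***.*..
*.**...
...*...
*..*...
.*.....
....*..
.....**
....*.*
.......
Generation 2: 12 live cells
*.*....
*...*..
.*.**..
..*....
.......
.....*.
....*.*
......*
.......
Generation 3: 13 live cells
.*.....
*.*.*..
.****..
..**...
.......
.....*.
......*
.....*.
.......

Cell (2,2) at generation 3: 1 -> alive

Answer: alive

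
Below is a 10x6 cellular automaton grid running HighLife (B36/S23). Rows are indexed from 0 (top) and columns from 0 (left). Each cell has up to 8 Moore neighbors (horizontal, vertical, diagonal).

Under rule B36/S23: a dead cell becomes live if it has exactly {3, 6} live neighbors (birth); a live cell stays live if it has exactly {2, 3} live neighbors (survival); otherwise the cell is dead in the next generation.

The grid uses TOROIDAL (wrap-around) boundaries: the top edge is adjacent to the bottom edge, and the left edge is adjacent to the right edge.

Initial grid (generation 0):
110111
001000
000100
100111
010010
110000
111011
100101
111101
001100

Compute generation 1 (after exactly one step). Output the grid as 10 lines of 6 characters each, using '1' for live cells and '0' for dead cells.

Simulating step by step:
Generation 0 (given above): 30 live cells
Generation 1: 30 live cells
(generation 1 grid is the final answer)

Answer: 110011
111001
001101
101101
011110
000110
001110
001010
000001
110010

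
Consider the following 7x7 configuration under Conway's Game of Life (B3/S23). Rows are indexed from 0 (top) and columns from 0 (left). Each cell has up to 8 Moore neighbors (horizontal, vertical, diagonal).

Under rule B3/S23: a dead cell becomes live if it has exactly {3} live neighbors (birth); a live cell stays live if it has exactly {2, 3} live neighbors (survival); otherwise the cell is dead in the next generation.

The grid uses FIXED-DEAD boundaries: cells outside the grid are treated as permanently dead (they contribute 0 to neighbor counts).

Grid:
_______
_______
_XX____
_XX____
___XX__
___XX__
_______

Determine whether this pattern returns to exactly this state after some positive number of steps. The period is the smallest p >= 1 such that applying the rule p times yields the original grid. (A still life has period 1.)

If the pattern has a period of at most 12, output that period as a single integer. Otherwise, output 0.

Answer: 2

Derivation:
Simulating and comparing each generation to the original:
Gen 0 (original, given above): 8 live cells
Gen 1: 6 live cells, differs from original
Gen 2: 8 live cells, MATCHES original -> period = 2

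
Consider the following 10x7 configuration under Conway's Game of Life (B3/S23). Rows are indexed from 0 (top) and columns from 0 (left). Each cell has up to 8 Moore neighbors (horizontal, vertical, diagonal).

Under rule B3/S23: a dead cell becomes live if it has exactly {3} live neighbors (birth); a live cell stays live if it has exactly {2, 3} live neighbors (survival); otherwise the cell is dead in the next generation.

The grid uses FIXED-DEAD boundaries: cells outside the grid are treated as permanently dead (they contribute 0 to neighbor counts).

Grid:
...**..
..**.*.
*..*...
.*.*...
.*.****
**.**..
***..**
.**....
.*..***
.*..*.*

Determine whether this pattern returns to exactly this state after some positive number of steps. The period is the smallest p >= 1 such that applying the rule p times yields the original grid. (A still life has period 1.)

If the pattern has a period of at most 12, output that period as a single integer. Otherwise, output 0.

Answer: 0

Derivation:
Simulating and comparing each generation to the original:
Gen 0 (original, given above): 32 live cells
Gen 1: 23 live cells, differs from original
Gen 2: 23 live cells, differs from original
Gen 3: 21 live cells, differs from original
Gen 4: 20 live cells, differs from original
Gen 5: 25 live cells, differs from original
Gen 6: 24 live cells, differs from original
Gen 7: 24 live cells, differs from original
Gen 8: 31 live cells, differs from original
Gen 9: 18 live cells, differs from original
Gen 10: 15 live cells, differs from original
Gen 11: 13 live cells, differs from original
Gen 12: 10 live cells, differs from original
No period found within 12 steps.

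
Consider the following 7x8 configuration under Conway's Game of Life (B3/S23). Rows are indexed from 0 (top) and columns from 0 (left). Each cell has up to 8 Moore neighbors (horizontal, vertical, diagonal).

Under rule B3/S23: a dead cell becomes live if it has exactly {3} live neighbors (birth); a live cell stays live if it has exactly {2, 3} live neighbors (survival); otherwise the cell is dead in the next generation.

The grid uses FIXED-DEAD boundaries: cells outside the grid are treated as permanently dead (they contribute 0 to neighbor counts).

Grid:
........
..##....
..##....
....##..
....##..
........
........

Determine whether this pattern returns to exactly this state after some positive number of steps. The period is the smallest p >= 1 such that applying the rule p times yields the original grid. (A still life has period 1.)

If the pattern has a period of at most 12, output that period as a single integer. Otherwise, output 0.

Simulating and comparing each generation to the original:
Gen 0 (original, given above): 8 live cells
Gen 1: 6 live cells, differs from original
Gen 2: 8 live cells, MATCHES original -> period = 2

Answer: 2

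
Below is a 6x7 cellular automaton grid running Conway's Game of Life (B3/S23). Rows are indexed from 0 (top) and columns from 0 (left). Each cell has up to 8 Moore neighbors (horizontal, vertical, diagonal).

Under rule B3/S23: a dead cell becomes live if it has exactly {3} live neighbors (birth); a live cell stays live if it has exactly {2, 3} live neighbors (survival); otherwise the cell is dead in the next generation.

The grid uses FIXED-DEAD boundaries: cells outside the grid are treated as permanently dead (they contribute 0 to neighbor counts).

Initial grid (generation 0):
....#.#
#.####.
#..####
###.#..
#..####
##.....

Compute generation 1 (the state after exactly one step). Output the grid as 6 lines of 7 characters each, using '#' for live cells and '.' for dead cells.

Simulating step by step:
Generation 0 (given above): 23 live cells
Generation 1: 14 live cells
(generation 1 grid is the final answer)

Answer: ....#..
.##....
#.....#
#.#....
...###.
##..##.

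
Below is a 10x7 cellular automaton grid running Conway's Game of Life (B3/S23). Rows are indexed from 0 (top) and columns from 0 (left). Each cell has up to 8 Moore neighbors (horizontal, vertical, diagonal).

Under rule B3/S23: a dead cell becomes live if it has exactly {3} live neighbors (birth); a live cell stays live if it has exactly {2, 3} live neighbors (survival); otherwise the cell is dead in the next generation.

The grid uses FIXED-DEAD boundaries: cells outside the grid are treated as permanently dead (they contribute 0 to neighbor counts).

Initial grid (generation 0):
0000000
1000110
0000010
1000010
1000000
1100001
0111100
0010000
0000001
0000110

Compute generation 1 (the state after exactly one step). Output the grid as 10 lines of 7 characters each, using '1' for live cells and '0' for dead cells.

Answer: 0000000
0000110
0000011
0000000
1000000
1001000
1001000
0110000
0000010
0000010

Derivation:
Simulating step by step:
Generation 0 (given above): 18 live cells
Generation 1: 13 live cells
(generation 1 grid is the final answer)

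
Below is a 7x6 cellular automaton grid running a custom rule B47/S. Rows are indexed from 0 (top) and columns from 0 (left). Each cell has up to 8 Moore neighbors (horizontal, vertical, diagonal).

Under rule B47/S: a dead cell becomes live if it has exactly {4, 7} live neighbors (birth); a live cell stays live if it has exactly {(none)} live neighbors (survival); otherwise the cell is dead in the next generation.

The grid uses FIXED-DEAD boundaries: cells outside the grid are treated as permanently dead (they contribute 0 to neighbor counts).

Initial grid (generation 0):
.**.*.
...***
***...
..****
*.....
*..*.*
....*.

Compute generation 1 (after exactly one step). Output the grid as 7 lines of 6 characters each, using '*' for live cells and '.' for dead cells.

Simulating step by step:
Generation 0 (given above): 18 live cells
Generation 1: 3 live cells
(generation 1 grid is the final answer)

Answer: ...*..
......
.....*
......
...*..
......
......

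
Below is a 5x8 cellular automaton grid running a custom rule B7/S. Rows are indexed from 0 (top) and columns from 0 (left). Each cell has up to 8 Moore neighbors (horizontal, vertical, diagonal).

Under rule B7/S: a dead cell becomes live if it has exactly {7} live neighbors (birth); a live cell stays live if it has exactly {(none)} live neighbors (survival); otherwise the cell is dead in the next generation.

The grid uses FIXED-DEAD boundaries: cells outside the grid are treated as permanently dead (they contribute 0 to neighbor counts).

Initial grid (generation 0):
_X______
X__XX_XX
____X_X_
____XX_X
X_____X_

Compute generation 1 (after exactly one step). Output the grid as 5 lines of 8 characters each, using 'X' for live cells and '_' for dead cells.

Answer: ________
________
________
________
________

Derivation:
Simulating step by step:
Generation 0 (given above): 13 live cells
Generation 1: 0 live cells
(generation 1 grid is the final answer)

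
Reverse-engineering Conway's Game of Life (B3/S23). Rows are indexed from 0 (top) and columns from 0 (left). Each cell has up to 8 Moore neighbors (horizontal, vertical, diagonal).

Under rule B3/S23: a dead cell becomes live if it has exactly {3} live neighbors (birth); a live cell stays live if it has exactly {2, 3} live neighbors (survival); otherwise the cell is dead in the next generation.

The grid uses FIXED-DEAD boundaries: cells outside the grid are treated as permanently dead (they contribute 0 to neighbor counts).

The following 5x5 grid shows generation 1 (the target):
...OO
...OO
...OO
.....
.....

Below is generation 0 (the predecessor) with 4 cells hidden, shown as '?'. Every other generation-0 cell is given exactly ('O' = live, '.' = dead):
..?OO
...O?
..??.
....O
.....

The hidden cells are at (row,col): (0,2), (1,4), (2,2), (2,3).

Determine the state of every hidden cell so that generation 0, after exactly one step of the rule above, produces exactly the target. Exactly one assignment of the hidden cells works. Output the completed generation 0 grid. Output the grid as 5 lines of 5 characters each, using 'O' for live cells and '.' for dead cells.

Hidden generation-0 cells (in order): (0,2), (1,4), (2,2), (2,3).
A hidden cell only influences target cells in its own 3x3 neighborhood. Try each of the 2^4 = 16 assignments, step the completed generation 0 forward once under B3/S23, and compare with the target:
  (0,2)=. (1,4)=. (2,2)=. (2,3)=. -> step gives (2,3)='.' but target has 'O' -> reject
  (0,2)=. (1,4)=. (2,2)=. (2,3)=O -> step gives (1,2)='O' but target has '.' -> reject
  (0,2)=. (1,4)=. (2,2)=O (2,3)=. -> step gives (1,2)='O' but target has '.' -> reject
  (0,2)=. (1,4)=. (2,2)=O (2,3)=O -> step gives (1,3)='.' but target has 'O' -> reject
  (0,2)=. (1,4)=O (2,2)=. (2,3)=. -> step reproduces the target at every cell -> ACCEPT
  (0,2)=. (1,4)=O (2,2)=. (2,3)=O -> step gives (1,2)='O' but target has '.' -> reject
  (0,2)=. (1,4)=O (2,2)=O (2,3)=. -> step gives (1,2)='O' but target has '.' -> reject
  (0,2)=. (1,4)=O (2,2)=O (2,3)=O -> step gives (1,3)='.' but target has 'O' -> reject
  (0,2)=O (1,4)=. (2,2)=. (2,3)=. -> step gives (0,2)='O' but target has '.' -> reject
  (0,2)=O (1,4)=. (2,2)=. (2,3)=O -> step gives (0,2)='O' but target has '.' -> reject
  (0,2)=O (1,4)=. (2,2)=O (2,3)=. -> step gives (0,2)='O' but target has '.' -> reject
  (0,2)=O (1,4)=. (2,2)=O (2,3)=O -> step gives (0,2)='O' but target has '.' -> reject
  (0,2)=O (1,4)=O (2,2)=. (2,3)=. -> step gives (0,2)='O' but target has '.' -> reject
  (0,2)=O (1,4)=O (2,2)=. (2,3)=O -> step gives (0,2)='O' but target has '.' -> reject
  (0,2)=O (1,4)=O (2,2)=O (2,3)=. -> step gives (0,2)='O' but target has '.' -> reject
  (0,2)=O (1,4)=O (2,2)=O (2,3)=O -> step gives (0,2)='O' but target has '.' -> reject
Unique solution: (0,2)=dead, (1,4)=live, (2,2)=dead, (2,3)=dead.
Check: live-neighbor counts of every cell in the completed generation 0:
00233
00233
00133
00010
00011
Applying B3/S23 to generation 0 with these counts gives:
...OO
...OO
...OO
.....
.....
which matches the target exactly.

Answer: ...OO
...OO
.....
....O
.....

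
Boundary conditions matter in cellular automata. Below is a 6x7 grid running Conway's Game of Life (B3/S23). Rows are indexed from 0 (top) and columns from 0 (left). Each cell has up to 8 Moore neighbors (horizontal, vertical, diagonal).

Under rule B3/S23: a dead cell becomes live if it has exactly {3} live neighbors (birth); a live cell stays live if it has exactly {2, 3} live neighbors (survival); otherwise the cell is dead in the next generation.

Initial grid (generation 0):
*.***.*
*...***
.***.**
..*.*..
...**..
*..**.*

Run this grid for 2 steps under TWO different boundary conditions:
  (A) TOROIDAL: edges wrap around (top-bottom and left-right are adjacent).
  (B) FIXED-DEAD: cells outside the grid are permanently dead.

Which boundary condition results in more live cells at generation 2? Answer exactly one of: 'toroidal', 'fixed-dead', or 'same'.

Answer: fixed-dead

Derivation:
Under TOROIDAL boundary, generation 2:
**.....
.**....
.**....
.*.....
..*....
***....
Population = 11

Under FIXED-DEAD boundary, generation 2:
.......
*..*.*.
***....
.*.....
..***..
...**..
Population = 12

Comparison: toroidal=11, fixed-dead=12 -> fixed-dead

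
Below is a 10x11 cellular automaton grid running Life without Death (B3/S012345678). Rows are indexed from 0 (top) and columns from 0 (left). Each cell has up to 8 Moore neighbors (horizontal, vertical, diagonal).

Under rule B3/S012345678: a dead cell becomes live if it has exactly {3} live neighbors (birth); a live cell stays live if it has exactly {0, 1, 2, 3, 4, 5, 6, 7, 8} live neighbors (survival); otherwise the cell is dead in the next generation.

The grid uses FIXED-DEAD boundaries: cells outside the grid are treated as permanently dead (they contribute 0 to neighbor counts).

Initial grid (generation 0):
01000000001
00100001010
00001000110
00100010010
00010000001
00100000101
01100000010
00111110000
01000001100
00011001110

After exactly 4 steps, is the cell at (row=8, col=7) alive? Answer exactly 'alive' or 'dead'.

Answer: alive

Derivation:
Simulating step by step:
Generation 0 (given above): 32 live cells
Generation 1: 47 live cells
01000000001
00100001011
00011001111
00110010111
00110000001
01110000101
01101100010
00111111100
01000001110
00011001110
Generation 2: 53 live cells
01000000011
00110001011
00011011111
00110010111
00111001101
01110000101
01101100010
00111111100
01000001110
00011001110
Generation 3: 60 live cells
01100000111
00111011011
00011111111
00110010111
00111001101
01110101101
01101100010
00111111100
01000001110
00011001110
Generation 4: 63 live cells
01100001111
01111011011
00011111111
00110010111
00111101101
01110101101
01101100010
00111111100
01000001110
00011001110

Cell (8,7) at generation 4: 1 -> alive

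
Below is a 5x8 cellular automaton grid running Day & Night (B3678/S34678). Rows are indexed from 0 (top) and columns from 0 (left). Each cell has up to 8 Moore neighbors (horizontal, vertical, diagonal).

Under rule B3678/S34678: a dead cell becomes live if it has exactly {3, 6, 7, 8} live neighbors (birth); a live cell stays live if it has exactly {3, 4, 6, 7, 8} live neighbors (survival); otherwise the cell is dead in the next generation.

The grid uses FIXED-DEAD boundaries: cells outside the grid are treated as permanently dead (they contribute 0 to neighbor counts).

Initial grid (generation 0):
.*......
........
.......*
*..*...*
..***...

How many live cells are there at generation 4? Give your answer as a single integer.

Answer: 0

Derivation:
Simulating step by step:
Generation 0 (given above): 8 live cells
Generation 1: 4 live cells
........
........
........
..***...
...*....
Generation 2: 5 live cells
........
........
...*....
...*....
..***...
Generation 3: 2 live cells
........
........
........
...*....
...*....
Generation 4: 0 live cells
........
........
........
........
........
Population at generation 4: 0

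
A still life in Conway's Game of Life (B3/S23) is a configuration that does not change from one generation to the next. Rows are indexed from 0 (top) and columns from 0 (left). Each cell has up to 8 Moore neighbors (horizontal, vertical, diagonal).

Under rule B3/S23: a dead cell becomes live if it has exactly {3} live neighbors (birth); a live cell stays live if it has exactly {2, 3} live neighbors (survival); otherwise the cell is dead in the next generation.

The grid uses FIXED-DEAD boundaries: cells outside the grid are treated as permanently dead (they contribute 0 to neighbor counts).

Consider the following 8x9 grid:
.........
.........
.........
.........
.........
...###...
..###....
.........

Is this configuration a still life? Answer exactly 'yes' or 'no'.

Answer: no

Derivation:
Compute generation 1 and compare to generation 0 (given above):
Generation 1:
.........
.........
.........
.........
....#....
..#..#...
..#..#...
...#.....
Cell (4,4) differs: gen0=0 vs gen1=1 -> NOT a still life.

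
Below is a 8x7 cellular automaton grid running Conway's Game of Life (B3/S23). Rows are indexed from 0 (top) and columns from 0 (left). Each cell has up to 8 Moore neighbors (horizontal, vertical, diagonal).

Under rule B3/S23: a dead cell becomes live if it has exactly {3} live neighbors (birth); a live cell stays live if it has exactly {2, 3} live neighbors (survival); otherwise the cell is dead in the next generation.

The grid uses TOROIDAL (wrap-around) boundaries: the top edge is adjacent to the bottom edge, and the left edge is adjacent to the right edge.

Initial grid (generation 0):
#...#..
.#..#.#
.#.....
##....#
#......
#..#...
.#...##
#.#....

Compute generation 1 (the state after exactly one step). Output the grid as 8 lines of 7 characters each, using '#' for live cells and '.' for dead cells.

Answer: #..#.##
.#...#.
.##..##
.#....#
.......
##.....
.##...#
#....#.

Derivation:
Simulating step by step:
Generation 0 (given above): 17 live cells
Generation 1: 19 live cells
(generation 1 grid is the final answer)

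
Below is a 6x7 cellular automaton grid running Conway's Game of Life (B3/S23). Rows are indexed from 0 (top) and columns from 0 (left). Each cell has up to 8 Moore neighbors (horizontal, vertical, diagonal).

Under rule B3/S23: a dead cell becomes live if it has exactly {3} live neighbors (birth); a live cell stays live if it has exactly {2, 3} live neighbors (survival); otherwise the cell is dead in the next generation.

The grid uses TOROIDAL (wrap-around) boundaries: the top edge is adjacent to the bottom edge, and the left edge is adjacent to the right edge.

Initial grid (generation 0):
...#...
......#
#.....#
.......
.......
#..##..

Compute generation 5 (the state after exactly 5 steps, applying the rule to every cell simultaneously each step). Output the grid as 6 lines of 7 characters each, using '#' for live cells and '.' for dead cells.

Simulating step by step:
Generation 0 (given above): 7 live cells
Generation 1: 8 live cells
...##..
#.....#
#.....#
.......
.......
...##..
Generation 2: 10 live cells
...###.
#....##
#.....#
.......
.......
...##..
Generation 3: 6 live cells
...#...
#......
#....#.
.......
.......
...#.#.
Generation 4: 4 live cells
....#..
......#
......#
.......
.......
....#..
Generation 5: 2 live cells
(generation 5 grid is the final answer)

Answer: .....#.
.....#.
.......
.......
.......
.......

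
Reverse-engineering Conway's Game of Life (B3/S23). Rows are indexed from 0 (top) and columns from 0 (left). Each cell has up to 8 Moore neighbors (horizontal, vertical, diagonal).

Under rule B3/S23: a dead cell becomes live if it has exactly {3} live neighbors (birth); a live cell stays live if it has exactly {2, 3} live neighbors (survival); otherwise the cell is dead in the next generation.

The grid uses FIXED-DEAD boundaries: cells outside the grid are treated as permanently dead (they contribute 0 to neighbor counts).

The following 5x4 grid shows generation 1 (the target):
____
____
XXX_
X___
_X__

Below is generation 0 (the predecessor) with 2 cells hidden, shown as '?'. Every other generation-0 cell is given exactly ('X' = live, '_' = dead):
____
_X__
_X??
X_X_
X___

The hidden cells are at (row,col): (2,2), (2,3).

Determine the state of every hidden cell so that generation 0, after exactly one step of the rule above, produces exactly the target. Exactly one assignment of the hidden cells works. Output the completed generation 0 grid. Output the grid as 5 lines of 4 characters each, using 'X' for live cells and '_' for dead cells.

Answer: ____
_X__
_X__
X_X_
X___

Derivation:
Hidden generation-0 cells (in order): (2,2), (2,3).
A hidden cell only influences target cells in its own 3x3 neighborhood. Try each of the 2^2 = 4 assignments, step the completed generation 0 forward once under B3/S23, and compare with the target:
  (2,2)=_ (2,3)=_ -> step reproduces the target at every cell -> ACCEPT
  (2,2)=_ (2,3)=X -> step gives (1,2)='X' but target has '_' -> reject
  (2,2)=X (2,3)=_ -> step gives (1,1)='X' but target has '_' -> reject
  (2,2)=X (2,3)=X -> step gives (1,1)='X' but target has '_' -> reject
Unique solution: (2,2)=dead, (2,3)=dead.
Check: live-neighbor counts of every cell in the completed generation 0:
1110
2120
3331
2411
1311
Applying B3/S23 to generation 0 with these counts gives:
____
____
XXX_
X___
_X__
which matches the target exactly.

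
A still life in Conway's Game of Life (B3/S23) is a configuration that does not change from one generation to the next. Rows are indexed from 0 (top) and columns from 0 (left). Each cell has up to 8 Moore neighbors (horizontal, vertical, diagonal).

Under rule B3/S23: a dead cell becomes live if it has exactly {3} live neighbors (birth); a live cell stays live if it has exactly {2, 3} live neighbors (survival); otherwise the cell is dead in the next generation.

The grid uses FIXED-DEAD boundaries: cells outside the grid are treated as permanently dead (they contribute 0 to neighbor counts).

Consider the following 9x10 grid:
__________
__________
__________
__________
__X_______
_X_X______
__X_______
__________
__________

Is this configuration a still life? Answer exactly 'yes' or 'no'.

Compute generation 1 and compare to generation 0 (given above):
Generation 1:
__________
__________
__________
__________
__X_______
_X_X______
__X_______
__________
__________
The grids are IDENTICAL -> still life.

Answer: yes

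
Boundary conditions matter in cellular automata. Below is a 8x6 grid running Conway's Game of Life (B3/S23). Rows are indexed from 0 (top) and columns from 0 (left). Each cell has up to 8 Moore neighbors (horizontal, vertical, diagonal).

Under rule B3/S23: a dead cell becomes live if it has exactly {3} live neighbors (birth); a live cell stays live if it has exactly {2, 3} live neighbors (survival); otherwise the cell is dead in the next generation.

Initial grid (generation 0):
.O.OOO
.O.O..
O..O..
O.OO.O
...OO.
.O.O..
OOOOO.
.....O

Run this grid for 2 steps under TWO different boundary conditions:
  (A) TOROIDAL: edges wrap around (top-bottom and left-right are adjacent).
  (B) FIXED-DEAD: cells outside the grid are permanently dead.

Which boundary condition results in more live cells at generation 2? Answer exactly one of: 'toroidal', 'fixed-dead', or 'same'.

Answer: fixed-dead

Derivation:
Under TOROIDAL boundary, generation 2:
O.O...
...O.O
...O..
..O...
....O.
......
.OO.O.
..OO..
Population = 12

Under FIXED-DEAD boundary, generation 2:
..OOO.
OO.O..
O..O..
OOO...
......
......
....O.
OO..O.
Population = 15

Comparison: toroidal=12, fixed-dead=15 -> fixed-dead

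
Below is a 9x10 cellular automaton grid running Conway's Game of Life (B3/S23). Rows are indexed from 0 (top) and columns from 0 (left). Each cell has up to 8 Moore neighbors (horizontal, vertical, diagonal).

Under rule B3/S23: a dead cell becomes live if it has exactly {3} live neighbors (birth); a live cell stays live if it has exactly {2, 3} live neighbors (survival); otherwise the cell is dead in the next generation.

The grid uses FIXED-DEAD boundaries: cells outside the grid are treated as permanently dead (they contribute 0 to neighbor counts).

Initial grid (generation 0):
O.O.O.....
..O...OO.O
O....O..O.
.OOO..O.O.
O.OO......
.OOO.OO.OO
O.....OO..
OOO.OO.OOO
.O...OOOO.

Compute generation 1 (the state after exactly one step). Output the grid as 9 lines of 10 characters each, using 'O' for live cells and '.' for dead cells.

Simulating step by step:
Generation 0 (given above): 41 live cells
Generation 1: 37 live cells
(generation 1 grid is the final answer)

Answer: .O.O......
...O.OOOO.
...O.O..OO
O..OO..O..
O....OO.OO
O..OOOO.O.
O.........
O.O.O....O
OOO.OO...O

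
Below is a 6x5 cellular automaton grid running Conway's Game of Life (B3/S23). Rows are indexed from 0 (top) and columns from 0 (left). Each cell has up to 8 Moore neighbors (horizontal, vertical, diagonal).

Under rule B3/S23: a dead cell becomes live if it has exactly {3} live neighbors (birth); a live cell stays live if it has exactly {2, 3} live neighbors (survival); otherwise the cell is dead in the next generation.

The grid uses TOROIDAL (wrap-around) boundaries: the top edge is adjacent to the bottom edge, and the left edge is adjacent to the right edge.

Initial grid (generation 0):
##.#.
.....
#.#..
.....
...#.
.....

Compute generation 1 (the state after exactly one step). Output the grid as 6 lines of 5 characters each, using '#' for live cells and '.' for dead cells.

Simulating step by step:
Generation 0 (given above): 6 live cells
Generation 1: 5 live cells
(generation 1 grid is the final answer)

Answer: .....
#.#.#
.....
.....
.....
..#.#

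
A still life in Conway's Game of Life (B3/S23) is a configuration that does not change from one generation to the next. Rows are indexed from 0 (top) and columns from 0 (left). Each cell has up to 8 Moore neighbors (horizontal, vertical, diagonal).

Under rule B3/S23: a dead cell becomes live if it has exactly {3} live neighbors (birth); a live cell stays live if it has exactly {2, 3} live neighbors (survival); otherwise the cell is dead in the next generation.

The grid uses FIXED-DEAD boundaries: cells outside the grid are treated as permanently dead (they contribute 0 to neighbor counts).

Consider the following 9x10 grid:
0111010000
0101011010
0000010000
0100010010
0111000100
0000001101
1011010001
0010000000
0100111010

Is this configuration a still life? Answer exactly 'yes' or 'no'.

Answer: no

Derivation:
Compute generation 1 and compare to generation 0 (given above):
Generation 1:
0101011000
0101011000
0010010100
0100101000
0110000100
0000101100
0111001010
0010001000
0000010000
Cell (0,2) differs: gen0=1 vs gen1=0 -> NOT a still life.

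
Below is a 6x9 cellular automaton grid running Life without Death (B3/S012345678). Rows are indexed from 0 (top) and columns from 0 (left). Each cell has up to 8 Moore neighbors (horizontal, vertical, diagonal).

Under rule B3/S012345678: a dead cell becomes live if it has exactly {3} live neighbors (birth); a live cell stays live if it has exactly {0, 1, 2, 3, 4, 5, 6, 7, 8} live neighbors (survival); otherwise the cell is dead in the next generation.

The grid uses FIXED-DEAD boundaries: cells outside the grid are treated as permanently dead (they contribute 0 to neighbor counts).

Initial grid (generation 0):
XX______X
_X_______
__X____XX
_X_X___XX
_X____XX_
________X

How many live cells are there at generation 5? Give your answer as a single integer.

Answer: 32

Derivation:
Simulating step by step:
Generation 0 (given above): 15 live cells
Generation 1: 22 live cells
XX______X
XXX____XX
_XX____XX
_X_X___XX
_XX___XX_
_______XX
Generation 2: 28 live cells
XXX____XX
XXX____XX
_XXX__XXX
XX_X___XX
_XX___XX_
______XXX
Generation 3: 29 live cells
XXX____XX
XXX____XX
_XXX__XXX
XX_X___XX
XXX___XX_
______XXX
Generation 4: 30 live cells
XXX____XX
XXX____XX
_XXX__XXX
XX_X___XX
XXX___XX_
_X____XXX
Generation 5: 32 live cells
XXX____XX
XXX____XX
_XXX__XXX
XX_X___XX
XXX___XX_
XXX___XXX
Population at generation 5: 32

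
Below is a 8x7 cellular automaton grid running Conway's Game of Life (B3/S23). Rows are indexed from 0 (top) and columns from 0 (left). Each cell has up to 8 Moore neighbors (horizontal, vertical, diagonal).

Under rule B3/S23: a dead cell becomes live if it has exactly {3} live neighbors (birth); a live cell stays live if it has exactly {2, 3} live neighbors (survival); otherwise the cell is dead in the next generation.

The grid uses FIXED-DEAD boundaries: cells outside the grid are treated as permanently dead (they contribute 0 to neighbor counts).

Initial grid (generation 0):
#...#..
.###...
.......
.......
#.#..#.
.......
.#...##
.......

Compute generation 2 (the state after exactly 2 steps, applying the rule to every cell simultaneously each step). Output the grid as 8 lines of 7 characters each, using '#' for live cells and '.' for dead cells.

Simulating step by step:
Generation 0 (given above): 11 live cells
Generation 1: 10 live cells
.###...
.###...
..#....
.......
.......
.#...##
.......
.......
Generation 2: 5 live cells
(generation 2 grid is the final answer)

Answer: .#.#...
.......
.###...
.......
.......
.......
.......
.......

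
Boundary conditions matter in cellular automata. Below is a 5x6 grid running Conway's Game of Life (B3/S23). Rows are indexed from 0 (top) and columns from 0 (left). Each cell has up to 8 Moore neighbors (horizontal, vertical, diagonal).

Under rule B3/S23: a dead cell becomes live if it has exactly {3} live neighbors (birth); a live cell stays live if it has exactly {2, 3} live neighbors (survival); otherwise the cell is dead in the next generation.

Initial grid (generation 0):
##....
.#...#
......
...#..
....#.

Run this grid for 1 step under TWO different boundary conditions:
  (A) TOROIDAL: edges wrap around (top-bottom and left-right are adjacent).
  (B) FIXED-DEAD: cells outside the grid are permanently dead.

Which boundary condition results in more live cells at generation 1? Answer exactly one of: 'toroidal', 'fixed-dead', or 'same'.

Under TOROIDAL boundary, generation 1:
##...#
.#....
......
......
......
Population = 4

Under FIXED-DEAD boundary, generation 1:
##....
##....
......
......
......
Population = 4

Comparison: toroidal=4, fixed-dead=4 -> same

Answer: same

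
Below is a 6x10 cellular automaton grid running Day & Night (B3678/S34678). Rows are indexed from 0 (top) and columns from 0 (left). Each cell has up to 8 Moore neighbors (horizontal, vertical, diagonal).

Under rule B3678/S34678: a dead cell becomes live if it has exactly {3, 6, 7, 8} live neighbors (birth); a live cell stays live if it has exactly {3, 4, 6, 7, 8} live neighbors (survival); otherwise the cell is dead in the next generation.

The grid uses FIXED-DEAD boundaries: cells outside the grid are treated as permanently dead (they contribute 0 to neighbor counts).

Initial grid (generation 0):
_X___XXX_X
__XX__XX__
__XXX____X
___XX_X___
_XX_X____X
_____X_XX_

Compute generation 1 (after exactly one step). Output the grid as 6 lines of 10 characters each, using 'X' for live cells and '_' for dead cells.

Simulating step by step:
Generation 0 (given above): 23 live cells
Generation 1: 21 live cells
(generation 1 grid is the final answer)

Answer: __X___XXX_
_XXX__XX__
__XXX_XX__
_X_XX_____
____X_XXX_
__________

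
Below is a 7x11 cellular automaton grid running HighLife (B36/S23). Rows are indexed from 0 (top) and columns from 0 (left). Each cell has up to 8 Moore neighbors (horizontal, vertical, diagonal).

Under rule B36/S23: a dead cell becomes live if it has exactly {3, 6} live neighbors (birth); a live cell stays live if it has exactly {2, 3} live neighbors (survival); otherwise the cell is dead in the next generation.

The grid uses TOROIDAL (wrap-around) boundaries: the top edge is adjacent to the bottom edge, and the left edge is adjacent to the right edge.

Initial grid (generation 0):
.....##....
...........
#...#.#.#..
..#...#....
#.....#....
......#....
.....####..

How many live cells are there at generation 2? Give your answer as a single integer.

Answer: 9

Derivation:
Simulating step by step:
Generation 0 (given above): 15 live cells
Generation 1: 10 live cells
.....#.....
......##...
.....#.#...
.#....#....
.....###...
...........
...........
Generation 2: 9 live cells
......#....
.....#.#...
.....#.#...
...........
.....###...
......#....
...........
Population at generation 2: 9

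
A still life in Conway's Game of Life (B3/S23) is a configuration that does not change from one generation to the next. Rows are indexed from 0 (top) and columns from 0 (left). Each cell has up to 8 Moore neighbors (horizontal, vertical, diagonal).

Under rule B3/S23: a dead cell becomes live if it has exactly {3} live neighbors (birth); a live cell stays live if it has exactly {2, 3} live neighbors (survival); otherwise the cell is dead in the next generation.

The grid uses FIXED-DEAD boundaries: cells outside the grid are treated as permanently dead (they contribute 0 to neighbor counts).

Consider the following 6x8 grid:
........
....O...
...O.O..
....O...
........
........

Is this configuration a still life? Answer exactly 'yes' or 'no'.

Compute generation 1 and compare to generation 0 (given above):
Generation 1:
........
....O...
...O.O..
....O...
........
........
The grids are IDENTICAL -> still life.

Answer: yes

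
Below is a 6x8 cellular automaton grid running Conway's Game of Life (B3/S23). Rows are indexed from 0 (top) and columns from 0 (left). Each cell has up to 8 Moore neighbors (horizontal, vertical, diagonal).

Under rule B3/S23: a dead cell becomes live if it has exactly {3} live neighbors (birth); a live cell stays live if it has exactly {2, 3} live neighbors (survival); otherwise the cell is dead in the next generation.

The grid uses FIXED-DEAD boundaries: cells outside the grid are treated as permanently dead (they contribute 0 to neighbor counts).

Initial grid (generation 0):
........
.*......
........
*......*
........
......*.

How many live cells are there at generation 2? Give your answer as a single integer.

Answer: 0

Derivation:
Simulating step by step:
Generation 0 (given above): 4 live cells
Generation 1: 0 live cells
........
........
........
........
........
........
Generation 2: 0 live cells
........
........
........
........
........
........
Population at generation 2: 0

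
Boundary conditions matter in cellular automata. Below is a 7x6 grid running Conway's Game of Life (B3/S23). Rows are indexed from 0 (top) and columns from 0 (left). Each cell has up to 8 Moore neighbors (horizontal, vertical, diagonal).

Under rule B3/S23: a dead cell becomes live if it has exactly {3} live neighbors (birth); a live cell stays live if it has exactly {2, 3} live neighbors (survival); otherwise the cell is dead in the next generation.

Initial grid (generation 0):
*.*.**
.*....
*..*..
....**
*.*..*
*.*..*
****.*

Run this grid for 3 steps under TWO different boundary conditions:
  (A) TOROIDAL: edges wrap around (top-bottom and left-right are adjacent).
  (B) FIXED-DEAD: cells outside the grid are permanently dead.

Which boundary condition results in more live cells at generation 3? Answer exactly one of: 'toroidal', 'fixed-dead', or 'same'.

Answer: toroidal

Derivation:
Under TOROIDAL boundary, generation 3:
..**..
*.**.*
*..*.*
..*.**
.**.*.
...*..
......
Population = 16

Under FIXED-DEAD boundary, generation 3:
*..**.
...**.
*.....
.***..
.....*
.*...*
.*.**.
Population = 15

Comparison: toroidal=16, fixed-dead=15 -> toroidal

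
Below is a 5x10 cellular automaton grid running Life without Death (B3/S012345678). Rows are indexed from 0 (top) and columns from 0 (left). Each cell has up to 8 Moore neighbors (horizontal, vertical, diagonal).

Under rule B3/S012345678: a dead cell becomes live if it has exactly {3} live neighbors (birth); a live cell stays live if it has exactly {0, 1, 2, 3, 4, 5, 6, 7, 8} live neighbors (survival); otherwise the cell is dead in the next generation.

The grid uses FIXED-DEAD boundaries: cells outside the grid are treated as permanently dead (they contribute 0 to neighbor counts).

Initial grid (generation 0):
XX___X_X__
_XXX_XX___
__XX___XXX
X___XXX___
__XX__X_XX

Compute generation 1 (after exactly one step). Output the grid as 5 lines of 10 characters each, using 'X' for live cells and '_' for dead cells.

Answer: XX__XX_X__
XXXX_XX___
__XX___XXX
XX__XXX___
__XXX_XXXX

Derivation:
Simulating step by step:
Generation 0 (given above): 23 live cells
Generation 1: 28 live cells
(generation 1 grid is the final answer)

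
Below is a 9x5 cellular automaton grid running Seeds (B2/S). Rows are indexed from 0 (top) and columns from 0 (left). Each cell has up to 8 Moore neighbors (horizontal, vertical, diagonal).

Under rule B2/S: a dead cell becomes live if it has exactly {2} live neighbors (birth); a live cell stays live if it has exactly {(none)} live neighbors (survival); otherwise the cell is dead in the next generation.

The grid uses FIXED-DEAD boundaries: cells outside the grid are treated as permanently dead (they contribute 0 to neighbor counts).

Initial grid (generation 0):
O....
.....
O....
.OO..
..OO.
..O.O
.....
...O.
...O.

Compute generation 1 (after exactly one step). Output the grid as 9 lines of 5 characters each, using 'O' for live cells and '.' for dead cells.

Answer: .....
OO...
..O..
O....
....O
.O...
..O.O
..O.O
..O.O

Derivation:
Simulating step by step:
Generation 0 (given above): 10 live cells
Generation 1: 12 live cells
(generation 1 grid is the final answer)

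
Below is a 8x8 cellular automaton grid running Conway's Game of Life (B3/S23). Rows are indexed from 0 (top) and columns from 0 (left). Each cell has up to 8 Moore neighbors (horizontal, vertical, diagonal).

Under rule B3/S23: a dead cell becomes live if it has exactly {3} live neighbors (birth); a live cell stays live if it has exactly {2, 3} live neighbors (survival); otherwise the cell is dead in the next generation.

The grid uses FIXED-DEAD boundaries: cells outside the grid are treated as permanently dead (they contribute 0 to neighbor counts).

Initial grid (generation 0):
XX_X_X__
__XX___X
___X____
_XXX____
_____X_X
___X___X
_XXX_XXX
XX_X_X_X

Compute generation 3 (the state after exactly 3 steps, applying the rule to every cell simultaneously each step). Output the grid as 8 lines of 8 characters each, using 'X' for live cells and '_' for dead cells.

Simulating step by step:
Generation 0 (given above): 26 live cells
Generation 1: 26 live cells
_X_XX___
_X_X____
_X__X___
__XXX___
___XX_X_
___X_X_X
XX_X_X_X
XX_X_X_X
Generation 2: 19 live cells
___XX___
XX_X____
_X__X___
__X_____
______X_
___X_X_X
XX_X_X_X
XX______
Generation 3: 18 live cells
(generation 3 grid is the final answer)

Answer: __XXX___
XX_X____
XX_X____
________
______X_
__X__X_X
XX______
XXX_____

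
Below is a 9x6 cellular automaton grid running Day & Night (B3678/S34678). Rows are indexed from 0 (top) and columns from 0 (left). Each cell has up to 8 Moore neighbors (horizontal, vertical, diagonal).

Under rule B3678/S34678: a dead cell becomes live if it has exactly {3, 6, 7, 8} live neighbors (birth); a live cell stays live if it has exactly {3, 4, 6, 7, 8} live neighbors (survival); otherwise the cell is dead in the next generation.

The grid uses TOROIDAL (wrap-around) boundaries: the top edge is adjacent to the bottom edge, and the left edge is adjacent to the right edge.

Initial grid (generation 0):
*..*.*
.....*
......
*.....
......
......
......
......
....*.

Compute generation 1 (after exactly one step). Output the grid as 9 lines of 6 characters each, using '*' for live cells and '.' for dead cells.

Simulating step by step:
Generation 0 (given above): 6 live cells
Generation 1: 4 live cells
(generation 1 grid is the final answer)

Answer: .....*
*...*.
......
......
......
......
......
......
.....*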